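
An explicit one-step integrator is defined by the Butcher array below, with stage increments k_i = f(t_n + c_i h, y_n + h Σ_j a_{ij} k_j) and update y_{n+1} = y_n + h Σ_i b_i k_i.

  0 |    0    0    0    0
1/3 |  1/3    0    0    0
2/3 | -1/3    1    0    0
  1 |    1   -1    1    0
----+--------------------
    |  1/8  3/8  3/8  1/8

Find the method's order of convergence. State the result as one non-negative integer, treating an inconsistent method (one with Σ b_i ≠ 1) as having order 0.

4

b = (1/8, 3/8, 3/8, 1/8)
c = (0, 1/3, 2/3, 1)
Ac = (0, 0, 1/3, 1/3)
Σ b_i: 1/8·1 + 3/8·1 + 3/8·1 + 1/8·1 = 1 ✓
b·c: 3/8·1/3 + 3/8·2/3 + 1/8·1 = 1/2 ✓
b·c²: 3/8·1/9 + 3/8·4/9 + 1/8·1 = 1/3 ✓
b·Ac: 3/8·1/3 + 1/8·1/3 = 1/6 ✓
b·c³: 3/8·1/27 + 3/8·8/27 + 1/8·1 = 1/4 ✓
b·(c∘Ac): 3/8·2/9 + 1/8·1/3 = 1/8 ✓
b·Ac²: 3/8·1/9 + 1/8·1/3 = 1/12 ✓
b·A²c: 1/8·1/3 = 1/24 ✓; 4 stages ⇒ order 4.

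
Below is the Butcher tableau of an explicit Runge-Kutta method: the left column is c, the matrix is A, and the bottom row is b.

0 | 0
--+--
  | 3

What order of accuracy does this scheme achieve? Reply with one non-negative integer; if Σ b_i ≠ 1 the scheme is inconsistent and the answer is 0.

b = (3)
c = (0)
Σ b_i: 3·1 = 3 ≠ 1 ⇒ order 0.

0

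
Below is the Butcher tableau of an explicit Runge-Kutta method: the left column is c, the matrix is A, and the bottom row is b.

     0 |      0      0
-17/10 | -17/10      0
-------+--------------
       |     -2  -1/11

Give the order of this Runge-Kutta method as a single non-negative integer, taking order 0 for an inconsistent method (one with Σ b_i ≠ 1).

b = (-2, -1/11)
c = (0, -17/10)
Σ b_i: (-2)·1 + (-1/11)·1 = -23/11 ≠ 1 ⇒ order 0.

0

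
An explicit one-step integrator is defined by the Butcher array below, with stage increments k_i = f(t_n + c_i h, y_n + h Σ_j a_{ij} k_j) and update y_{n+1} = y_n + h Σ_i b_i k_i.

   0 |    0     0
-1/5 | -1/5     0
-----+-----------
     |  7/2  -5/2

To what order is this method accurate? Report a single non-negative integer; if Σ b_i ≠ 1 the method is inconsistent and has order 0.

2

b = (7/2, -5/2)
c = (0, -1/5)
Σ b_i: 7/2·1 + (-5/2)·1 = 1 ✓
b·c: (-5/2)·(-1/5) = 1/2 ✓; 2 stages ⇒ order 2.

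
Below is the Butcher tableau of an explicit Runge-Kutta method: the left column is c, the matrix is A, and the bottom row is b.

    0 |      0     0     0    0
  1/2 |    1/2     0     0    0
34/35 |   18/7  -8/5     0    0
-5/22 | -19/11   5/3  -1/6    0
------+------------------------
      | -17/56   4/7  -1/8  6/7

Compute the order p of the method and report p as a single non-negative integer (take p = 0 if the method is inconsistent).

b = (-17/56, 4/7, -1/8, 6/7)
c = (0, 1/2, 34/35, -5/22)
Ac = (0, 0, -4/5, 47/70)
Σ b_i: (-17/56)·1 + 4/7·1 + (-1/8)·1 + 6/7·1 = 1 ✓
b·c: 4/7·1/2 + (-1/8)·34/35 + 6/7·(-5/22) = -47/1540 ≠ 1/2 ⇒ order 1.

1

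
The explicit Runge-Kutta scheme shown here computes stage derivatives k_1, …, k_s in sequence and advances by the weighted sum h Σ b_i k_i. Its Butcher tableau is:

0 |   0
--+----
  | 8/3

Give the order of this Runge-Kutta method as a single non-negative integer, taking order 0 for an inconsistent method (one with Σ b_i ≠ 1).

0

b = (8/3)
c = (0)
Σ b_i: 8/3·1 = 8/3 ≠ 1 ⇒ order 0.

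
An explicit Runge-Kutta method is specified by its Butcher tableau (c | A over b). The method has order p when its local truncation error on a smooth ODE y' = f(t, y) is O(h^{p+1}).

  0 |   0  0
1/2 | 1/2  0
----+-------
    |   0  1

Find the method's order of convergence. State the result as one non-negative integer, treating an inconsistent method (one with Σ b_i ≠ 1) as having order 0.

2

b = (0, 1)
c = (0, 1/2)
Σ b_i: 1·1 = 1 ✓
b·c: 1·1/2 = 1/2 ✓; 2 stages ⇒ order 2.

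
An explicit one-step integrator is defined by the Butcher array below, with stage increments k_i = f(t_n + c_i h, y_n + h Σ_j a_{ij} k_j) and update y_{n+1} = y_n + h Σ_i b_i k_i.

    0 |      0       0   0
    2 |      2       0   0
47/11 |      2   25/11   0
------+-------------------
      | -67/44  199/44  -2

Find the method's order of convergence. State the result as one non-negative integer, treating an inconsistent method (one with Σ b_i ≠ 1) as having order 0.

b = (-67/44, 199/44, -2)
c = (0, 2, 47/11)
Ac = (0, 0, 50/11)
Σ b_i: (-67/44)·1 + 199/44·1 + (-2)·1 = 1 ✓
b·c: 199/44·2 + (-2)·47/11 = 1/2 ✓
b·c²: 199/44·4 + (-2)·2209/121 = -2229/121 ≠ 1/3 ⇒ order 2.
b·Ac: (-2)·50/11 = -100/11 ≠ 1/6

2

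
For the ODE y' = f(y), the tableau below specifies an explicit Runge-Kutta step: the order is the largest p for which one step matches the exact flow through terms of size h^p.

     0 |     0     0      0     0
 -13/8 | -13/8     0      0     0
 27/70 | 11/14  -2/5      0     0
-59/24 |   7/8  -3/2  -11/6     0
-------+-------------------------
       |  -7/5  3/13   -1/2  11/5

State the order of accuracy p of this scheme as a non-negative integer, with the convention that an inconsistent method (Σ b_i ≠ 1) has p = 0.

b = (-7/5, 3/13, -1/2, 11/5)
c = (0, -13/8, 27/70, -59/24)
Ac = (0, 0, 13/20, 969/560)
Σ b_i: (-7/5)·1 + 3/13·1 + (-1/2)·1 + 11/5·1 = 69/130 ≠ 1 ⇒ order 0.

0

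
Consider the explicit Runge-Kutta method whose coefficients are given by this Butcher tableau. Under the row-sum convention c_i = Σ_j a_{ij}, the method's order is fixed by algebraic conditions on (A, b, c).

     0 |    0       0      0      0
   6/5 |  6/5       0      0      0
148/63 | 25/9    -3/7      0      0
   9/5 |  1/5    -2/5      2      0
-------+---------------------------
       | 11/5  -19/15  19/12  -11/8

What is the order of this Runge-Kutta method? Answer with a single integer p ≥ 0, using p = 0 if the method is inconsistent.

0

b = (11/5, -19/15, 19/12, -11/8)
c = (0, 6/5, 148/63, 9/5)
Ac = (0, 0, -18/35, 6644/1575)
Σ b_i: 11/5·1 + (-19/15)·1 + 19/12·1 + (-11/8)·1 = 137/120 ≠ 1 ⇒ order 0.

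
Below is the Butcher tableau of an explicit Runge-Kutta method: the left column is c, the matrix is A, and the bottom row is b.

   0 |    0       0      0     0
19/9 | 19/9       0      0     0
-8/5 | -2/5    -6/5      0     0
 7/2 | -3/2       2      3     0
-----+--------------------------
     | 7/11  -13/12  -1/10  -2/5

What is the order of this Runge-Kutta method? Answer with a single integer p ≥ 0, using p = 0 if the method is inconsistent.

0

b = (7/11, -13/12, -1/10, -2/5)
c = (0, 19/9, -8/5, 7/2)
Ac = (0, 0, -38/15, -26/45)
Σ b_i: 7/11·1 + (-13/12)·1 + (-1/10)·1 + (-2/5)·1 = -125/132 ≠ 1 ⇒ order 0.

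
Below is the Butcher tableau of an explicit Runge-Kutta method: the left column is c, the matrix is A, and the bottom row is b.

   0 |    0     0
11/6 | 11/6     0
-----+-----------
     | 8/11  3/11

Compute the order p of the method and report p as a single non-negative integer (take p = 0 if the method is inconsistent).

b = (8/11, 3/11)
c = (0, 11/6)
Σ b_i: 8/11·1 + 3/11·1 = 1 ✓
b·c: 3/11·11/6 = 1/2 ✓; 2 stages ⇒ order 2.

2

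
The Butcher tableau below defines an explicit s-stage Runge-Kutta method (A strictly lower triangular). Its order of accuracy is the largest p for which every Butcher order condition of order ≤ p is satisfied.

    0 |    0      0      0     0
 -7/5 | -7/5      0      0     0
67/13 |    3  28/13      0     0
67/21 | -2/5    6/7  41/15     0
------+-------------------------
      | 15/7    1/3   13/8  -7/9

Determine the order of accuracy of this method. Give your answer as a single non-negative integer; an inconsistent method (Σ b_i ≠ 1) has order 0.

b = (15/7, 1/3, 13/8, -7/9)
c = (0, -7/5, 67/13, 67/21)
Ac = (0, 0, -196/65, 2513/195)
Σ b_i: 15/7·1 + 1/3·1 + 13/8·1 + (-7/9)·1 = 1675/504 ≠ 1 ⇒ order 0.

0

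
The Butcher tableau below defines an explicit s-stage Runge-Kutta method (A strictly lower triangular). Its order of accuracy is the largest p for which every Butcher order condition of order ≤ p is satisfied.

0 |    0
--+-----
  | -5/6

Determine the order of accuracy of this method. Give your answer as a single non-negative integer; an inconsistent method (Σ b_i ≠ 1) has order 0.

0

b = (-5/6)
c = (0)
Σ b_i: (-5/6)·1 = -5/6 ≠ 1 ⇒ order 0.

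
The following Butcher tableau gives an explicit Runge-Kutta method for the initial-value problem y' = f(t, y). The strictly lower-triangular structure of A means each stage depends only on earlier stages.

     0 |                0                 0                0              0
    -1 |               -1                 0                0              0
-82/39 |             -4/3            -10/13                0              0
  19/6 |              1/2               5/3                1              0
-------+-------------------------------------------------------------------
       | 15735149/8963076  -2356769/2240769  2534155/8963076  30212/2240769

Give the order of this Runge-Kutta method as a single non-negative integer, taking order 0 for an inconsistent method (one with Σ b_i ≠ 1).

3

b = (15735149/8963076, -2356769/2240769, 2534155/8963076, 30212/2240769)
c = (0, -1, -82/39, 19/6)
Ac = (0, 0, 10/13, -49/13)
Σ b_i: 15735149/8963076·1 + (-2356769/2240769)·1 + 2534155/8963076·1 + 30212/2240769·1 = 1 ✓
b·c: (-2356769/2240769)·(-1) + 2534155/8963076·(-82/39) + 30212/2240769·19/6 = 1/2 ✓
b·c²: (-2356769/2240769)·1 + 2534155/8963076·6724/1521 + 30212/2240769·361/36 = 1/3 ✓
b·Ac: 2534155/8963076·10/13 + 30212/2240769·(-49/13) = 1/6 ✓
b·c³: (-2356769/2240769)·(-1) + 2534155/8963076·(-551368/59319) + 30212/2240769·6859/216 = -601983797/524339946 ≠ 1/4 ⇒ order 3.
b·(c∘Ac): 2534155/8963076·(-820/507) + 30212/2240769·(-931/78) = -4155797/6722307 ≠ 1/8
b·Ac²: 2534155/8963076·(-10/13) + 30212/2240769·9259/1521 = -71001143/524339946 ≠ 1/12
b·A²c: 30212/2240769·10/13 = 23240/2240769 ≠ 1/24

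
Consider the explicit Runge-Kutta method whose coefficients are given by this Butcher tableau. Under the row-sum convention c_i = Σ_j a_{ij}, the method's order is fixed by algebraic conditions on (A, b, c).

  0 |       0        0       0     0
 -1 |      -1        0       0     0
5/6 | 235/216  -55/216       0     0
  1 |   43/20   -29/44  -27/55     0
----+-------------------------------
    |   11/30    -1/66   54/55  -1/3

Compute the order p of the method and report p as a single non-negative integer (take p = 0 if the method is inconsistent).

b = (11/30, -1/66, 54/55, -1/3)
c = (0, -1, 5/6, 1)
Ac = (0, 0, 55/216, 1/4)
Σ b_i: 11/30·1 + (-1/66)·1 + 54/55·1 + (-1/3)·1 = 1 ✓
b·c: (-1/66)·(-1) + 54/55·5/6 + (-1/3)·1 = 1/2 ✓
b·c²: (-1/66)·1 + 54/55·25/36 + (-1/3)·1 = 1/3 ✓
b·Ac: 54/55·55/216 + (-1/3)·1/4 = 1/6 ✓
b·c³: (-1/66)·(-1) + 54/55·125/216 + (-1/3)·1 = 1/4 ✓
b·(c∘Ac): 54/55·275/1296 + (-1/3)·1/4 = 1/8 ✓
b·Ac²: 54/55·(-55/216) + (-1/3)·(-1) = 1/12 ✓
b·A²c: (-1/3)·(-1/8) = 1/24 ✓; 4 stages ⇒ order 4.

4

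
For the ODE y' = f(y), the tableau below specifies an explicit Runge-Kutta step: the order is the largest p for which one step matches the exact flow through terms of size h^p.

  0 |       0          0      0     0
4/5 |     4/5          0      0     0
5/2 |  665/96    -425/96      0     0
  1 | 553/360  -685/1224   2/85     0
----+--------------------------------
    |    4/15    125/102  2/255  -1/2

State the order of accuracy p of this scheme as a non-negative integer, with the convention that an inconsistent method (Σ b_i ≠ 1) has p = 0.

b = (4/15, 125/102, 2/255, -1/2)
c = (0, 4/5, 5/2, 1)
Ac = (0, 0, -85/24, -7/18)
Σ b_i: 4/15·1 + 125/102·1 + 2/255·1 + (-1/2)·1 = 1 ✓
b·c: 125/102·4/5 + 2/255·5/2 + (-1/2)·1 = 1/2 ✓
b·c²: 125/102·16/25 + 2/255·25/4 + (-1/2)·1 = 1/3 ✓
b·Ac: 2/255·(-85/24) + (-1/2)·(-7/18) = 1/6 ✓
b·c³: 125/102·64/125 + 2/255·125/8 + (-1/2)·1 = 1/4 ✓
b·(c∘Ac): 2/255·(-425/48) + (-1/2)·(-7/18) = 1/8 ✓
b·Ac²: 2/255·(-17/6) + (-1/2)·(-19/90) = 1/12 ✓
b·A²c: (-1/2)·(-1/12) = 1/24 ✓; 4 stages ⇒ order 4.

4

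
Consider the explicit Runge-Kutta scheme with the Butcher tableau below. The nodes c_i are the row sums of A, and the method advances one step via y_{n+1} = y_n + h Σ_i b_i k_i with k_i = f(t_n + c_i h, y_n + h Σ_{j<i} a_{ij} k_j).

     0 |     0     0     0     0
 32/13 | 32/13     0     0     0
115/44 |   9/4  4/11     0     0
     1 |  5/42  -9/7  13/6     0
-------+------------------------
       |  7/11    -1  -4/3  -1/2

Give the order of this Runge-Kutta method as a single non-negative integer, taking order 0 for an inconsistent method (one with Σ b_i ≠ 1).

0

b = (7/11, -1, -4/3, -1/2)
c = (0, 32/13, 115/44, 1)
Ac = (0, 0, 128/143, 60013/24024)
Σ b_i: 7/11·1 + (-1)·1 + (-4/3)·1 + (-1/2)·1 = -145/66 ≠ 1 ⇒ order 0.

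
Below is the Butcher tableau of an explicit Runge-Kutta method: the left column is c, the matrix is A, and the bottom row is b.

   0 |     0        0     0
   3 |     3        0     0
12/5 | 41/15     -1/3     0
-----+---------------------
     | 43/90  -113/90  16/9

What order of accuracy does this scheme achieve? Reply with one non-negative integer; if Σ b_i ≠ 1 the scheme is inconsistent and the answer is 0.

2

b = (43/90, -113/90, 16/9)
c = (0, 3, 12/5)
Ac = (0, 0, -1)
Σ b_i: 43/90·1 + (-113/90)·1 + 16/9·1 = 1 ✓
b·c: (-113/90)·3 + 16/9·12/5 = 1/2 ✓
b·c²: (-113/90)·9 + 16/9·144/25 = -53/50 ≠ 1/3 ⇒ order 2.
b·Ac: 16/9·(-1) = -16/9 ≠ 1/6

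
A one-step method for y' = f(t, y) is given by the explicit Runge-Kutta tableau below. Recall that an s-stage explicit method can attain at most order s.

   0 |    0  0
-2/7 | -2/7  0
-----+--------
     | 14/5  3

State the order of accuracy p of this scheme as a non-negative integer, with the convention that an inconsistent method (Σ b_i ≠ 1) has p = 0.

b = (14/5, 3)
c = (0, -2/7)
Σ b_i: 14/5·1 + 3·1 = 29/5 ≠ 1 ⇒ order 0.

0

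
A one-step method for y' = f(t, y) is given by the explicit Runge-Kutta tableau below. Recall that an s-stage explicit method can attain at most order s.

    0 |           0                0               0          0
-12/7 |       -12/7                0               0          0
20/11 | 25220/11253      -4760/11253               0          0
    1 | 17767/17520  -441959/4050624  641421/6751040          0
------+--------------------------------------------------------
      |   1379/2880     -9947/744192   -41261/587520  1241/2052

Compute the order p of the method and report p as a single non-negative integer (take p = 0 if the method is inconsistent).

4

b = (1379/2880, -9947/744192, -41261/587520, 1241/2052)
c = (0, -12/7, 20/11, 1)
Ac = (0, 0, 2720/3751, 893/2482)
Σ b_i: 1379/2880·1 + (-9947/744192)·1 + (-41261/587520)·1 + 1241/2052·1 = 1 ✓
b·c: (-9947/744192)·(-12/7) + (-41261/587520)·20/11 + 1241/2052·1 = 1/2 ✓
b·c²: (-9947/744192)·144/49 + (-41261/587520)·400/121 + 1241/2052·1 = 1/3 ✓
b·Ac: (-41261/587520)·2720/3751 + 1241/2052·893/2482 = 1/6 ✓
b·c³: (-9947/744192)·(-1728/343) + (-41261/587520)·8000/1331 + 1241/2052·1 = 1/4 ✓
b·(c∘Ac): (-41261/587520)·54400/41261 + 1241/2052·893/2482 = 1/8 ✓
b·Ac²: (-41261/587520)·(-32640/26257) + 1241/2052·(-57/8687) = 1/12 ✓
b·A²c: 1241/2052·171/2482 = 1/24 ✓; 4 stages ⇒ order 4.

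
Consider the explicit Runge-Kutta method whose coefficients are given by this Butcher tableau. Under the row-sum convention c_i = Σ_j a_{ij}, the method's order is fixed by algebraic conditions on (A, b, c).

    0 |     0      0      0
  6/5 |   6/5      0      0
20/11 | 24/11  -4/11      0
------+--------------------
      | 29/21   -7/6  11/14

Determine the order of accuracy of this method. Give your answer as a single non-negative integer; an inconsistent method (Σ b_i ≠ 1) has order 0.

1

b = (29/21, -7/6, 11/14)
c = (0, 6/5, 20/11)
Ac = (0, 0, -24/55)
Σ b_i: 29/21·1 + (-7/6)·1 + 11/14·1 = 1 ✓
b·c: (-7/6)·6/5 + 11/14·20/11 = 1/35 ≠ 1/2 ⇒ order 1.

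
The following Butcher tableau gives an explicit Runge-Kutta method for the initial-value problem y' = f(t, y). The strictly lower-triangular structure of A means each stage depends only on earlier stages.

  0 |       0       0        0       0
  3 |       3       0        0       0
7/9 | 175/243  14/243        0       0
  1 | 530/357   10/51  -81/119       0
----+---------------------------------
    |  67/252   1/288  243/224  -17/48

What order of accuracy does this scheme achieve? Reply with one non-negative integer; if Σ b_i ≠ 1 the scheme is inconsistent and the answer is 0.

4

b = (67/252, 1/288, 243/224, -17/48)
c = (0, 3, 7/9, 1)
Ac = (0, 0, 14/81, 1/17)
Σ b_i: 67/252·1 + 1/288·1 + 243/224·1 + (-17/48)·1 = 1 ✓
b·c: 1/288·3 + 243/224·7/9 + (-17/48)·1 = 1/2 ✓
b·c²: 1/288·9 + 243/224·49/81 + (-17/48)·1 = 1/3 ✓
b·Ac: 243/224·14/81 + (-17/48)·1/17 = 1/6 ✓
b·c³: 1/288·27 + 243/224·343/729 + (-17/48)·1 = 1/4 ✓
b·(c∘Ac): 243/224·98/729 + (-17/48)·1/17 = 1/8 ✓
b·Ac²: 243/224·14/27 + (-17/48)·23/17 = 1/12 ✓
b·A²c: (-17/48)·(-2/17) = 1/24 ✓; 4 stages ⇒ order 4.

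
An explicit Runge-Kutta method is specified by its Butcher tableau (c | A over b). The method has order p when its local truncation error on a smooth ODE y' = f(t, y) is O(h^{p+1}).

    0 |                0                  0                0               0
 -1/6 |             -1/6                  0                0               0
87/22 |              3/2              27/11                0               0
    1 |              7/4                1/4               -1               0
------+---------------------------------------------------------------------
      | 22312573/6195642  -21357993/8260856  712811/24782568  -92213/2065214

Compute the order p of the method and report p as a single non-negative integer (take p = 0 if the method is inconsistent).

b = (22312573/6195642, -21357993/8260856, 712811/24782568, -92213/2065214)
c = (0, -1/6, 87/22, 1)
Ac = (0, 0, -9/22, -1055/264)
Σ b_i: 22312573/6195642·1 + (-21357993/8260856)·1 + 712811/24782568·1 + (-92213/2065214)·1 = 1 ✓
b·c: (-21357993/8260856)·(-1/6) + 712811/24782568·87/22 + (-92213/2065214)·1 = 1/2 ✓
b·c²: (-21357993/8260856)·1/36 + 712811/24782568·7569/484 + (-92213/2065214)·1 = 1/3 ✓
b·Ac: 712811/24782568·(-9/22) + (-92213/2065214)·(-1055/264) = 1/6 ✓
b·c³: (-21357993/8260856)·(-1/216) + 712811/24782568·658503/10648 + (-92213/2065214)·1 = 356997043/204456186 ≠ 1/4 ⇒ order 3.
b·(c∘Ac): 712811/24782568·(-783/484) + (-92213/2065214)·(-1055/264) = 13075477/99130272 ≠ 1/8
b·Ac²: 712811/24782568·3/44 + (-92213/2065214)·(-272363/17424) = 286204291/408912372 ≠ 1/12
b·A²c: (-92213/2065214)·9/22 = -75447/4130428 ≠ 1/24

3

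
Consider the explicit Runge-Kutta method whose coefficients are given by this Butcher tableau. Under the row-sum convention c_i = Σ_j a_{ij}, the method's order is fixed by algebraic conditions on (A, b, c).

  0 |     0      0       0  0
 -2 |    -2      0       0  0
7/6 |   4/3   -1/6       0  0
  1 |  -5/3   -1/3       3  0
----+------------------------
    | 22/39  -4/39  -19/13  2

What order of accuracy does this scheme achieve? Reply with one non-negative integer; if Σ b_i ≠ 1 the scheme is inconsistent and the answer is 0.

2

b = (22/39, -4/39, -19/13, 2)
c = (0, -2, 7/6, 1)
Ac = (0, 0, 1/3, 25/6)
Σ b_i: 22/39·1 + (-4/39)·1 + (-19/13)·1 + 2·1 = 1 ✓
b·c: (-4/39)·(-2) + (-19/13)·7/6 + 2·1 = 1/2 ✓
b·c²: (-4/39)·4 + (-19/13)·49/36 + 2·1 = -187/468 ≠ 1/3 ⇒ order 2.
b·Ac: (-19/13)·1/3 + 2·25/6 = 102/13 ≠ 1/6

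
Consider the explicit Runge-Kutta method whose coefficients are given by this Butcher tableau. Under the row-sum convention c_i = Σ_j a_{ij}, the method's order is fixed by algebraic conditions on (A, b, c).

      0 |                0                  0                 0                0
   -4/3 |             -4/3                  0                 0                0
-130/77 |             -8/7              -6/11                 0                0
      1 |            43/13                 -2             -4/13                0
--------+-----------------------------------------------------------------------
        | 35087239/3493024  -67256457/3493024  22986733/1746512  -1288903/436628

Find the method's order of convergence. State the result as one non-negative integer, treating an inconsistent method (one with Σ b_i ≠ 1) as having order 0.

3

b = (35087239/3493024, -67256457/3493024, 22986733/1746512, -1288903/436628)
c = (0, -4/3, -130/77, 1)
Ac = (0, 0, 8/11, 736/231)
Σ b_i: 35087239/3493024·1 + (-67256457/3493024)·1 + 22986733/1746512·1 + (-1288903/436628)·1 = 1 ✓
b·c: (-67256457/3493024)·(-4/3) + 22986733/1746512·(-130/77) + (-1288903/436628)·1 = 1/2 ✓
b·c²: (-67256457/3493024)·16/9 + 22986733/1746512·16900/5929 + (-1288903/436628)·1 = 1/3 ✓
b·Ac: 22986733/1746512·8/11 + (-1288903/436628)·736/231 = 1/6 ✓
b·c³: (-67256457/3493024)·(-64/27) + 22986733/1746512·(-2197000/456533) + (-1288903/436628)·1 = -6248197525/302583204 ≠ 1/4 ⇒ order 3.
b·(c∘Ac): 22986733/1746512·(-1040/847) + (-1288903/436628)·736/231 = -8372081/327471 ≠ 1/8
b·Ac²: 22986733/1746512·(-32/33) + (-1288903/436628)·(-236528/53361) = 24367762/75645801 ≠ 1/12
b·A²c: (-1288903/436628)·(-32/143) = 937384/1419041 ≠ 1/24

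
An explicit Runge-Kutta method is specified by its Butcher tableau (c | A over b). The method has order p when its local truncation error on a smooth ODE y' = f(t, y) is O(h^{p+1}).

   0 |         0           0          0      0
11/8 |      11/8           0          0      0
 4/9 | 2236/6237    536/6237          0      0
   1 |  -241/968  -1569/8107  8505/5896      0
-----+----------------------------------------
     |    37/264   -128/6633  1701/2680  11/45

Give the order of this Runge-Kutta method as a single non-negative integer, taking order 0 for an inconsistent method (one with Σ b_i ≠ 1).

b = (37/264, -128/6633, 1701/2680, 11/45)
c = (0, 11/8, 4/9, 1)
Ac = (0, 0, 67/567, 3/8)
Σ b_i: 37/264·1 + (-128/6633)·1 + 1701/2680·1 + 11/45·1 = 1 ✓
b·c: (-128/6633)·11/8 + 1701/2680·4/9 + 11/45·1 = 1/2 ✓
b·c²: (-128/6633)·121/64 + 1701/2680·16/81 + 11/45·1 = 1/3 ✓
b·Ac: 1701/2680·67/567 + 11/45·3/8 = 1/6 ✓
b·c³: (-128/6633)·1331/512 + 1701/2680·64/729 + 11/45·1 = 1/4 ✓
b·(c∘Ac): 1701/2680·268/5103 + 11/45·3/8 = 1/8 ✓
b·Ac²: 1701/2680·737/4536 + 11/45·(-57/704) = 1/12 ✓
b·A²c: 11/45·15/88 = 1/24 ✓; 4 stages ⇒ order 4.

4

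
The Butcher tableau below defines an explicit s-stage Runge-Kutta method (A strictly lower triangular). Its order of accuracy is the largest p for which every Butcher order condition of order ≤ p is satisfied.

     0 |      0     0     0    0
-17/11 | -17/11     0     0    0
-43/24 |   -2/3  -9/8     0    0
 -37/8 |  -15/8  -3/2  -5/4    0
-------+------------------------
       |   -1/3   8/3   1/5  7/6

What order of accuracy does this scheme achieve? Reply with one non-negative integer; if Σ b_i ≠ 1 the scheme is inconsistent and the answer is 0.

b = (-1/3, 8/3, 1/5, 7/6)
c = (0, -17/11, -43/24, -37/8)
Ac = (0, 0, 153/88, 4813/1056)
Σ b_i: (-1/3)·1 + 8/3·1 + 1/5·1 + 7/6·1 = 37/10 ≠ 1 ⇒ order 0.

0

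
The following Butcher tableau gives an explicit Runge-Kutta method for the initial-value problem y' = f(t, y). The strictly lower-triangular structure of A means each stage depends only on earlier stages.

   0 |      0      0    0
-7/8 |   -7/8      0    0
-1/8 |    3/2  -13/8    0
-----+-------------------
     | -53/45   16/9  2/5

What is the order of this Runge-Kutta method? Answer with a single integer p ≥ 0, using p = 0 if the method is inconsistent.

1

b = (-53/45, 16/9, 2/5)
c = (0, -7/8, -1/8)
Ac = (0, 0, 91/64)
Σ b_i: (-53/45)·1 + 16/9·1 + 2/5·1 = 1 ✓
b·c: 16/9·(-7/8) + 2/5·(-1/8) = -289/180 ≠ 1/2 ⇒ order 1.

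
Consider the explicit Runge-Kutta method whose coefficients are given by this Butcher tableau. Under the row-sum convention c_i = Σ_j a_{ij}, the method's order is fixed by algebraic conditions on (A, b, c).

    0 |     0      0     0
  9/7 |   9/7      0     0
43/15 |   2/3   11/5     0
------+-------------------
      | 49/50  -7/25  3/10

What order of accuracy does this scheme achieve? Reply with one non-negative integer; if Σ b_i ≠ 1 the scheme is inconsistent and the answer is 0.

2

b = (49/50, -7/25, 3/10)
c = (0, 9/7, 43/15)
Ac = (0, 0, 99/35)
Σ b_i: 49/50·1 + (-7/25)·1 + 3/10·1 = 1 ✓
b·c: (-7/25)·9/7 + 3/10·43/15 = 1/2 ✓
b·c²: (-7/25)·81/49 + 3/10·1849/225 = 10513/5250 ≠ 1/3 ⇒ order 2.
b·Ac: 3/10·99/35 = 297/350 ≠ 1/6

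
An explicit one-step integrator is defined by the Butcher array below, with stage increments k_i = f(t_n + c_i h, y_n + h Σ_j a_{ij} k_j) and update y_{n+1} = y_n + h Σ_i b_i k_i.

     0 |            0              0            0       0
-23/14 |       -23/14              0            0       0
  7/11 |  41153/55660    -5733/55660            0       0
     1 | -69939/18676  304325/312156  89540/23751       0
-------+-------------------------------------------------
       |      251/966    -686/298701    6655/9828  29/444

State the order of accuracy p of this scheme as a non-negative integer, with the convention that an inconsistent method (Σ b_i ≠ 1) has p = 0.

4

b = (251/966, -686/298701, 6655/9828, 29/444)
c = (0, -23/14, 7/11, 1)
Ac = (0, 0, 819/4840, 185/232)
Σ b_i: 251/966·1 + (-686/298701)·1 + 6655/9828·1 + 29/444·1 = 1 ✓
b·c: (-686/298701)·(-23/14) + 6655/9828·7/11 + 29/444·1 = 1/2 ✓
b·c²: (-686/298701)·529/196 + 6655/9828·49/121 + 29/444·1 = 1/3 ✓
b·Ac: 6655/9828·819/4840 + 29/444·185/232 = 1/6 ✓
b·c³: (-686/298701)·(-12167/2744) + 6655/9828·343/1331 + 29/444·1 = 1/4 ✓
b·(c∘Ac): 6655/9828·5733/53240 + 29/444·185/232 = 1/8 ✓
b·Ac²: 6655/9828·(-2691/9680) + 29/444·13505/3248 = 1/12 ✓
b·A²c: 29/444·37/58 = 1/24 ✓; 4 stages ⇒ order 4.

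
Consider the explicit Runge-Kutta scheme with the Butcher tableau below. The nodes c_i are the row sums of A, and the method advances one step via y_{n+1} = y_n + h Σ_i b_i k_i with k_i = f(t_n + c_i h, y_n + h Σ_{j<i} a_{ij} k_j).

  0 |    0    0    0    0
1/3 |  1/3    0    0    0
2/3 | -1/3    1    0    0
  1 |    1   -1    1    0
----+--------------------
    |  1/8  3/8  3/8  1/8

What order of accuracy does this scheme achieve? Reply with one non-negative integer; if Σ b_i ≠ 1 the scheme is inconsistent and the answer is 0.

4

b = (1/8, 3/8, 3/8, 1/8)
c = (0, 1/3, 2/3, 1)
Ac = (0, 0, 1/3, 1/3)
Σ b_i: 1/8·1 + 3/8·1 + 3/8·1 + 1/8·1 = 1 ✓
b·c: 3/8·1/3 + 3/8·2/3 + 1/8·1 = 1/2 ✓
b·c²: 3/8·1/9 + 3/8·4/9 + 1/8·1 = 1/3 ✓
b·Ac: 3/8·1/3 + 1/8·1/3 = 1/6 ✓
b·c³: 3/8·1/27 + 3/8·8/27 + 1/8·1 = 1/4 ✓
b·(c∘Ac): 3/8·2/9 + 1/8·1/3 = 1/8 ✓
b·Ac²: 3/8·1/9 + 1/8·1/3 = 1/12 ✓
b·A²c: 1/8·1/3 = 1/24 ✓; 4 stages ⇒ order 4.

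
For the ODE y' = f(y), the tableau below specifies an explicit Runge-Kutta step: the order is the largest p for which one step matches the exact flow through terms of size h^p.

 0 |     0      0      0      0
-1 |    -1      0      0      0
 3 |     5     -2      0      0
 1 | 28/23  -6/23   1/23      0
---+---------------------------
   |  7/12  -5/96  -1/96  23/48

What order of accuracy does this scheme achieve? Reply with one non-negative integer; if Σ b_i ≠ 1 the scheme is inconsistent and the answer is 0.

4

b = (7/12, -5/96, -1/96, 23/48)
c = (0, -1, 3, 1)
Ac = (0, 0, 2, 9/23)
Σ b_i: 7/12·1 + (-5/96)·1 + (-1/96)·1 + 23/48·1 = 1 ✓
b·c: (-5/96)·(-1) + (-1/96)·3 + 23/48·1 = 1/2 ✓
b·c²: (-5/96)·1 + (-1/96)·9 + 23/48·1 = 1/3 ✓
b·Ac: (-1/96)·2 + 23/48·9/23 = 1/6 ✓
b·c³: (-5/96)·(-1) + (-1/96)·27 + 23/48·1 = 1/4 ✓
b·(c∘Ac): (-1/96)·6 + 23/48·9/23 = 1/8 ✓
b·Ac²: (-1/96)·(-2) + 23/48·3/23 = 1/12 ✓
b·A²c: 23/48·2/23 = 1/24 ✓; 4 stages ⇒ order 4.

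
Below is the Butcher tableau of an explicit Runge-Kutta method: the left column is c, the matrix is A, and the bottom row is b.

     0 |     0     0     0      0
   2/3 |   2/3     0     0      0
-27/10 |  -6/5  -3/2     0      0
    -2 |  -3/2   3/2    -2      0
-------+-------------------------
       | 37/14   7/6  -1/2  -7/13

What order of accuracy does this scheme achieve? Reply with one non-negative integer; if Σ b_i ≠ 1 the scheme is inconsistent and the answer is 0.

0

b = (37/14, 7/6, -1/2, -7/13)
c = (0, 2/3, -27/10, -2)
Ac = (0, 0, -1, 32/5)
Σ b_i: 37/14·1 + 7/6·1 + (-1/2)·1 + (-7/13)·1 = 1513/546 ≠ 1 ⇒ order 0.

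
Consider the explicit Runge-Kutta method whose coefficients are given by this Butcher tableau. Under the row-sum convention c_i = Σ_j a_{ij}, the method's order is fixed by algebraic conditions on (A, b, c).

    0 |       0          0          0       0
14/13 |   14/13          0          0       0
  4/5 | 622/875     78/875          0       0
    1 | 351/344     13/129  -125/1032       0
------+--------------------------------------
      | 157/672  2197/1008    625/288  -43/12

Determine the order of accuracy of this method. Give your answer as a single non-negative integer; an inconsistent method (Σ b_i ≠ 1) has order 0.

b = (157/672, 2197/1008, 625/288, -43/12)
c = (0, 14/13, 4/5, 1)
Ac = (0, 0, 12/125, 1/86)
Σ b_i: 157/672·1 + 2197/1008·1 + 625/288·1 + (-43/12)·1 = 1 ✓
b·c: 2197/1008·14/13 + 625/288·4/5 + (-43/12)·1 = 1/2 ✓
b·c²: 2197/1008·196/169 + 625/288·16/25 + (-43/12)·1 = 1/3 ✓
b·Ac: 625/288·12/125 + (-43/12)·1/86 = 1/6 ✓
b·c³: 2197/1008·2744/2197 + 625/288·64/125 + (-43/12)·1 = 1/4 ✓
b·(c∘Ac): 625/288·48/625 + (-43/12)·1/86 = 1/8 ✓
b·Ac²: 625/288·168/1625 + (-43/12)·22/559 = 1/12 ✓
b·A²c: (-43/12)·(-1/86) = 1/24 ✓; 4 stages ⇒ order 4.

4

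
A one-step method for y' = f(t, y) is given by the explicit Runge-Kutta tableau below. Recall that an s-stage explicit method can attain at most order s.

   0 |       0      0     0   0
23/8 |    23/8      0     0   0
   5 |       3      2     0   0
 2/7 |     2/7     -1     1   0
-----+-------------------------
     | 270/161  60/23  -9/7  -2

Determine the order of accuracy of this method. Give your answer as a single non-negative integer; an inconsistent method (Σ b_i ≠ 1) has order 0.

b = (270/161, 60/23, -9/7, -2)
c = (0, 23/8, 5, 2/7)
Ac = (0, 0, 23/4, 17/8)
Σ b_i: 270/161·1 + 60/23·1 + (-9/7)·1 + (-2)·1 = 1 ✓
b·c: 60/23·23/8 + (-9/7)·5 + (-2)·2/7 = 1/2 ✓
b·c²: 60/23·529/64 + (-9/7)·25 + (-2)·4/49 = -8423/784 ≠ 1/3 ⇒ order 2.
b·Ac: (-9/7)·23/4 + (-2)·17/8 = -163/14 ≠ 1/6

2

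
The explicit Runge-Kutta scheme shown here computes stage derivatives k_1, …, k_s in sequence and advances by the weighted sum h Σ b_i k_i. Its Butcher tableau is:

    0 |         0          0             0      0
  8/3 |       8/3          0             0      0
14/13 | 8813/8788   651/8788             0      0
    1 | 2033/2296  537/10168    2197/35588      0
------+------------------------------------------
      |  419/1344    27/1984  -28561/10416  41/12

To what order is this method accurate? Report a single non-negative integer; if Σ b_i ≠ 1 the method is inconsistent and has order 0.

4

b = (419/1344, 27/1984, -28561/10416, 41/12)
c = (0, 8/3, 14/13, 1)
Ac = (0, 0, 434/2197, 17/82)
Σ b_i: 419/1344·1 + 27/1984·1 + (-28561/10416)·1 + 41/12·1 = 1 ✓
b·c: 27/1984·8/3 + (-28561/10416)·14/13 + 41/12·1 = 1/2 ✓
b·c²: 27/1984·64/9 + (-28561/10416)·196/169 + 41/12·1 = 1/3 ✓
b·Ac: (-28561/10416)·434/2197 + 41/12·17/82 = 1/6 ✓
b·c³: 27/1984·512/27 + (-28561/10416)·2744/2197 + 41/12·1 = 1/4 ✓
b·(c∘Ac): (-28561/10416)·6076/28561 + 41/12·17/82 = 1/8 ✓
b·Ac²: (-28561/10416)·3472/6591 + 41/12·55/123 = 1/12 ✓
b·A²c: 41/12·1/82 = 1/24 ✓; 4 stages ⇒ order 4.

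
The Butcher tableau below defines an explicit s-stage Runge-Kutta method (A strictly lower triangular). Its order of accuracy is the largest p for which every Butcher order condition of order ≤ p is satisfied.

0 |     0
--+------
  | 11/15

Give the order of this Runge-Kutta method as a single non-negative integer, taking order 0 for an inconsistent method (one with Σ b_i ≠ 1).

0

b = (11/15)
c = (0)
Σ b_i: 11/15·1 = 11/15 ≠ 1 ⇒ order 0.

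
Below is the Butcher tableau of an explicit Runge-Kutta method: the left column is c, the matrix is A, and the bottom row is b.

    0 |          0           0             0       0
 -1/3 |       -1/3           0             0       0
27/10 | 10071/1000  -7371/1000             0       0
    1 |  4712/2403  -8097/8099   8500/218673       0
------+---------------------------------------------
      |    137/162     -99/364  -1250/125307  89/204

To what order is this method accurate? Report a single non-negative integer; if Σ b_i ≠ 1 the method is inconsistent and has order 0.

4

b = (137/162, -99/364, -1250/125307, 89/204)
c = (0, -1/3, 27/10, 1)
Ac = (0, 0, 2457/1000, 39/89)
Σ b_i: 137/162·1 + (-99/364)·1 + (-1250/125307)·1 + 89/204·1 = 1 ✓
b·c: (-99/364)·(-1/3) + (-1250/125307)·27/10 + 89/204·1 = 1/2 ✓
b·c²: (-99/364)·1/9 + (-1250/125307)·729/100 + 89/204·1 = 1/3 ✓
b·Ac: (-1250/125307)·2457/1000 + 89/204·39/89 = 1/6 ✓
b·c³: (-99/364)·(-1/27) + (-1250/125307)·19683/1000 + 89/204·1 = 1/4 ✓
b·(c∘Ac): (-1250/125307)·66339/10000 + 89/204·39/89 = 1/8 ✓
b·Ac²: (-1250/125307)·(-819/1000) + 89/204·46/267 = 1/12 ✓
b·A²c: 89/204·17/178 = 1/24 ✓; 4 stages ⇒ order 4.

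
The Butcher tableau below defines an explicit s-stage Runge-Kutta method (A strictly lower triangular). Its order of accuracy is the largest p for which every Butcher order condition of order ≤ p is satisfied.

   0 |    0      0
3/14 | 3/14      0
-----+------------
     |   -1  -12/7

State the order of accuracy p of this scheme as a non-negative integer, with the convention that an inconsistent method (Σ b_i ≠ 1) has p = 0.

0

b = (-1, -12/7)
c = (0, 3/14)
Σ b_i: (-1)·1 + (-12/7)·1 = -19/7 ≠ 1 ⇒ order 0.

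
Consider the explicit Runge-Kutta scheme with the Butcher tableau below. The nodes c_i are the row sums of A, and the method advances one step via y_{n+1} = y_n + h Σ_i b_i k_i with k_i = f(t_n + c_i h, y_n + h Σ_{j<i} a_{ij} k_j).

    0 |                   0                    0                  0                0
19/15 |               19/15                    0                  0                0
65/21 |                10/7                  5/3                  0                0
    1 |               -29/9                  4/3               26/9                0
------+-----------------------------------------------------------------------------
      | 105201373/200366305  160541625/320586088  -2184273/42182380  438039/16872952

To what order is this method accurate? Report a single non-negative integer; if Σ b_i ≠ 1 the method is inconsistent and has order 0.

3

b = (105201373/200366305, 160541625/320586088, -2184273/42182380, 438039/16872952)
c = (0, 19/15, 65/21, 1)
Ac = (0, 0, 19/9, 10046/945)
Σ b_i: 105201373/200366305·1 + 160541625/320586088·1 + (-2184273/42182380)·1 + 438039/16872952·1 = 1 ✓
b·c: 160541625/320586088·19/15 + (-2184273/42182380)·65/21 + 438039/16872952·1 = 1/2 ✓
b·c²: 160541625/320586088·361/225 + (-2184273/42182380)·4225/441 + 438039/16872952·1 = 1/3 ✓
b·Ac: (-2184273/42182380)·19/9 + 438039/16872952·10046/945 = 1/6 ✓
b·c³: 160541625/320586088·6859/3375 + (-2184273/42182380)·274625/9261 + 438039/16872952·1 = -130707049/265748994 ≠ 1/4 ⇒ order 3.
b·(c∘Ac): (-2184273/42182380)·1235/189 + 438039/16872952·10046/945 = -3946883/63273570 ≠ 1/8
b·Ac²: (-2184273/42182380)·361/135 + 438039/16872952·2958518/99225 = 844540187/1328744970 ≠ 1/12
b·A²c: 438039/16872952·494/81 = 12021737/75928284 ≠ 1/24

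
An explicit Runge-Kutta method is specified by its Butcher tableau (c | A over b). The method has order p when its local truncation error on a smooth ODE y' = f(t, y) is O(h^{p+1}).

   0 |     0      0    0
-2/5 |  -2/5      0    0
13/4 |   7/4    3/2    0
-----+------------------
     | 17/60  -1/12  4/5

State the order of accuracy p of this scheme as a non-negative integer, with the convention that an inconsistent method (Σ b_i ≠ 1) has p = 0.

1

b = (17/60, -1/12, 4/5)
c = (0, -2/5, 13/4)
Ac = (0, 0, -3/5)
Σ b_i: 17/60·1 + (-1/12)·1 + 4/5·1 = 1 ✓
b·c: (-1/12)·(-2/5) + 4/5·13/4 = 79/30 ≠ 1/2 ⇒ order 1.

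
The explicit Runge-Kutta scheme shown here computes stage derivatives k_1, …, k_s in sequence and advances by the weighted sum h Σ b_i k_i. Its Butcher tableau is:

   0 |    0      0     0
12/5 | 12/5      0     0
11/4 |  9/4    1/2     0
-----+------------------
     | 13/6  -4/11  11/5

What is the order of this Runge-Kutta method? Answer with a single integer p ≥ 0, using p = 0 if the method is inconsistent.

b = (13/6, -4/11, 11/5)
c = (0, 12/5, 11/4)
Ac = (0, 0, 6/5)
Σ b_i: 13/6·1 + (-4/11)·1 + 11/5·1 = 1321/330 ≠ 1 ⇒ order 0.

0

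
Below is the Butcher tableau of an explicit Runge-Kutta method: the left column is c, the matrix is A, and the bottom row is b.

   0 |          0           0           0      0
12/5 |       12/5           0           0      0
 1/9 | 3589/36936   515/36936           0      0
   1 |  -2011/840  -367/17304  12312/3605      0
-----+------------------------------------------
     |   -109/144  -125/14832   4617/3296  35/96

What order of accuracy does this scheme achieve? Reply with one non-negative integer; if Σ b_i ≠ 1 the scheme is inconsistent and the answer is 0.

4

b = (-109/144, -125/14832, 4617/3296, 35/96)
c = (0, 12/5, 1/9, 1)
Ac = (0, 0, 103/3078, 23/70)
Σ b_i: (-109/144)·1 + (-125/14832)·1 + 4617/3296·1 + 35/96·1 = 1 ✓
b·c: (-125/14832)·12/5 + 4617/3296·1/9 + 35/96·1 = 1/2 ✓
b·c²: (-125/14832)·144/25 + 4617/3296·1/81 + 35/96·1 = 1/3 ✓
b·Ac: 4617/3296·103/3078 + 35/96·23/70 = 1/6 ✓
b·c³: (-125/14832)·1728/125 + 4617/3296·1/729 + 35/96·1 = 1/4 ✓
b·(c∘Ac): 4617/3296·103/27702 + 35/96·23/70 = 1/8 ✓
b·Ac²: 4617/3296·206/2565 + 35/96·(-2/25) = 1/12 ✓
b·A²c: 35/96·4/35 = 1/24 ✓; 4 stages ⇒ order 4.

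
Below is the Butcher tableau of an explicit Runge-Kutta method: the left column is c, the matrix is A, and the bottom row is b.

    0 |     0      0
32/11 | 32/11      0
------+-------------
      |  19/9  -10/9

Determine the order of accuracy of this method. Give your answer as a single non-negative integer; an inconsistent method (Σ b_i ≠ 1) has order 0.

b = (19/9, -10/9)
c = (0, 32/11)
Σ b_i: 19/9·1 + (-10/9)·1 = 1 ✓
b·c: (-10/9)·32/11 = -320/99 ≠ 1/2 ⇒ order 1.

1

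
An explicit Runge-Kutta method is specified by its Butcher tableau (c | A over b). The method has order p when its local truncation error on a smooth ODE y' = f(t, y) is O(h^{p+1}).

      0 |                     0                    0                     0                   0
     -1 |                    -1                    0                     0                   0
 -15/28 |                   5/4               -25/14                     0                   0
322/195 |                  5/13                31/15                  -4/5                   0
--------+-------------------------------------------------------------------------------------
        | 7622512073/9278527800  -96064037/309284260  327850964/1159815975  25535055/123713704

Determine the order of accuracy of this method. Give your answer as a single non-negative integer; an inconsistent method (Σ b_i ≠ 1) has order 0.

3

b = (7622512073/9278527800, -96064037/309284260, 327850964/1159815975, 25535055/123713704)
c = (0, -1, -15/28, 322/195)
Ac = (0, 0, 25/14, -172/105)
Σ b_i: 7622512073/9278527800·1 + (-96064037/309284260)·1 + 327850964/1159815975·1 + 25535055/123713704·1 = 1 ✓
b·c: (-96064037/309284260)·(-1) + 327850964/1159815975·(-15/28) + 25535055/123713704·322/195 = 1/2 ✓
b·c²: (-96064037/309284260)·1 + 327850964/1159815975·225/784 + 25535055/123713704·103684/38025 = 1/3 ✓
b·Ac: 327850964/1159815975·25/14 + 25535055/123713704·(-172/105) = 1/6 ✓
b·c³: (-96064037/309284260)·(-1) + 327850964/1159815975·(-3375/21952) + 25535055/123713704·33386248/7414875 = 6061554069391/5066076178800 ≠ 1/4 ⇒ order 3.
b·(c∘Ac): 327850964/1159815975·(-375/392) + 25535055/123713704·(-7912/2925) = -384470297/463926390 ≠ 1/8
b·Ac²: 327850964/1159815975·(-25/14) + 25535055/123713704·5401/2940 = -1305191651/10391951136 ≠ 1/12
b·A²c: 25535055/123713704·(-10/7) = -18239325/61856852 ≠ 1/24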